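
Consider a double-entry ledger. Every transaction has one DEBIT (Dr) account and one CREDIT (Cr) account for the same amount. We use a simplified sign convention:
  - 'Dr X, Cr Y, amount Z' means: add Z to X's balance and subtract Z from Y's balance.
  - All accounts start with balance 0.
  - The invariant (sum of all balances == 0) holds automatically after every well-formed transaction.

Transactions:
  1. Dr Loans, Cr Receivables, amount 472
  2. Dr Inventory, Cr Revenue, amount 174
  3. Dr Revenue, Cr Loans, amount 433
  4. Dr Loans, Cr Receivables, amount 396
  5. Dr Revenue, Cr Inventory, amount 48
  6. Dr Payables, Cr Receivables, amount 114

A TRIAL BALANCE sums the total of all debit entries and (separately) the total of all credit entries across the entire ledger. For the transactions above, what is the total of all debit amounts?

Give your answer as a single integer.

Answer: 1637

Derivation:
Txn 1: debit+=472
Txn 2: debit+=174
Txn 3: debit+=433
Txn 4: debit+=396
Txn 5: debit+=48
Txn 6: debit+=114
Total debits = 1637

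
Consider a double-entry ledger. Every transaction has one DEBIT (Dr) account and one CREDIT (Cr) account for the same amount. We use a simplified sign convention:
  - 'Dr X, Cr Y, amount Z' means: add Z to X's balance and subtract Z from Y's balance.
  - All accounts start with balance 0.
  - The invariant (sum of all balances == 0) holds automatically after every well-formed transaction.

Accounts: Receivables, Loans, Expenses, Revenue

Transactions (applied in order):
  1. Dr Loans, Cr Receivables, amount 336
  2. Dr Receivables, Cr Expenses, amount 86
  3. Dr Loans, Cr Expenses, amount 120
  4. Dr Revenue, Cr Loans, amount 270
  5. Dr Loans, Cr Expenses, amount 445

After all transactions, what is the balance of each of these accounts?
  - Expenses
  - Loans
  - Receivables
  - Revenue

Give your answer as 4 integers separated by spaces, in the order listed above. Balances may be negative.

After txn 1 (Dr Loans, Cr Receivables, amount 336): Loans=336 Receivables=-336
After txn 2 (Dr Receivables, Cr Expenses, amount 86): Expenses=-86 Loans=336 Receivables=-250
After txn 3 (Dr Loans, Cr Expenses, amount 120): Expenses=-206 Loans=456 Receivables=-250
After txn 4 (Dr Revenue, Cr Loans, amount 270): Expenses=-206 Loans=186 Receivables=-250 Revenue=270
After txn 5 (Dr Loans, Cr Expenses, amount 445): Expenses=-651 Loans=631 Receivables=-250 Revenue=270

Answer: -651 631 -250 270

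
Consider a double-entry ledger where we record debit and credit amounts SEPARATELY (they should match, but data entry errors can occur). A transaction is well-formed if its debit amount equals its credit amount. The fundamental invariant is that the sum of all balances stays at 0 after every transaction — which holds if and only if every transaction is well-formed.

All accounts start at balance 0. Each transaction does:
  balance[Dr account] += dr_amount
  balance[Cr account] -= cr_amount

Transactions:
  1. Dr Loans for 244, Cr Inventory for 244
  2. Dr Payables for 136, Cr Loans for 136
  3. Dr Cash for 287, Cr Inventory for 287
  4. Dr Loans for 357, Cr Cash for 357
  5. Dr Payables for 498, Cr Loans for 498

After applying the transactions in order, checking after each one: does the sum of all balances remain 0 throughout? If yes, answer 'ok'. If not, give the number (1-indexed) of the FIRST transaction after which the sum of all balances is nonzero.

After txn 1: dr=244 cr=244 sum_balances=0
After txn 2: dr=136 cr=136 sum_balances=0
After txn 3: dr=287 cr=287 sum_balances=0
After txn 4: dr=357 cr=357 sum_balances=0
After txn 5: dr=498 cr=498 sum_balances=0

Answer: ok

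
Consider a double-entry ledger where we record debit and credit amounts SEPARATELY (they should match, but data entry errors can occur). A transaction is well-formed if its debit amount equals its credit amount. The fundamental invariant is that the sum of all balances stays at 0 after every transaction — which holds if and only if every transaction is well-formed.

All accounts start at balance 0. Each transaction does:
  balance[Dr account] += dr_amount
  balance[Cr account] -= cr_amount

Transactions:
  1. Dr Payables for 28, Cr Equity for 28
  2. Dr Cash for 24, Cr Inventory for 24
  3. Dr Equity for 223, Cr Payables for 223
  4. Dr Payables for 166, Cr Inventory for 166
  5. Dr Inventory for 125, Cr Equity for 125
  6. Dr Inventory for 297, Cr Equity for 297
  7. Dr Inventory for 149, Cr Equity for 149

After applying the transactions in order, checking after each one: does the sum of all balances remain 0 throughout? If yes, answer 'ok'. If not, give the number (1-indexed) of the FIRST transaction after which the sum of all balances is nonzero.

Answer: ok

Derivation:
After txn 1: dr=28 cr=28 sum_balances=0
After txn 2: dr=24 cr=24 sum_balances=0
After txn 3: dr=223 cr=223 sum_balances=0
After txn 4: dr=166 cr=166 sum_balances=0
After txn 5: dr=125 cr=125 sum_balances=0
After txn 6: dr=297 cr=297 sum_balances=0
After txn 7: dr=149 cr=149 sum_balances=0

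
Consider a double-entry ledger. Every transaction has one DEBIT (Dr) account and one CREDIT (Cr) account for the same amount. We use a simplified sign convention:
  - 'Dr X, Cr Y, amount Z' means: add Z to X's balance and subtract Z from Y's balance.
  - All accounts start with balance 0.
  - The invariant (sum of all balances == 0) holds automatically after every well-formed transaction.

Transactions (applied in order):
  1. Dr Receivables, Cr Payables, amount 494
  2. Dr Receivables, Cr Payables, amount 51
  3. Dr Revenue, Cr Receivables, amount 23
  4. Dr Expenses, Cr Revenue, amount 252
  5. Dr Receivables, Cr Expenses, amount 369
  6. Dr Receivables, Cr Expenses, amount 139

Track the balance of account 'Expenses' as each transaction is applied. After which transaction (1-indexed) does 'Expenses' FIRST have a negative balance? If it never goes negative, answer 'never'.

Answer: 5

Derivation:
After txn 1: Expenses=0
After txn 2: Expenses=0
After txn 3: Expenses=0
After txn 4: Expenses=252
After txn 5: Expenses=-117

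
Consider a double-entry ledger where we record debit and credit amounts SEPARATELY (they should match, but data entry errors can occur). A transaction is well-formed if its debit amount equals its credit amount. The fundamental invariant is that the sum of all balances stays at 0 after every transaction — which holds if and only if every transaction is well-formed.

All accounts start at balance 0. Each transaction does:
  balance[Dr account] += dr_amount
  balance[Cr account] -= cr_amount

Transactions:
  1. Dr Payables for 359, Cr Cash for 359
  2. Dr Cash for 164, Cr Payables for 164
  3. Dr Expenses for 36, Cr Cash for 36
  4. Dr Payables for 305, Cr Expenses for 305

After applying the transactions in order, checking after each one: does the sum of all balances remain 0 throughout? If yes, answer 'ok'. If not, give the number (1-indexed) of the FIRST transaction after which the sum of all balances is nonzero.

Answer: ok

Derivation:
After txn 1: dr=359 cr=359 sum_balances=0
After txn 2: dr=164 cr=164 sum_balances=0
After txn 3: dr=36 cr=36 sum_balances=0
After txn 4: dr=305 cr=305 sum_balances=0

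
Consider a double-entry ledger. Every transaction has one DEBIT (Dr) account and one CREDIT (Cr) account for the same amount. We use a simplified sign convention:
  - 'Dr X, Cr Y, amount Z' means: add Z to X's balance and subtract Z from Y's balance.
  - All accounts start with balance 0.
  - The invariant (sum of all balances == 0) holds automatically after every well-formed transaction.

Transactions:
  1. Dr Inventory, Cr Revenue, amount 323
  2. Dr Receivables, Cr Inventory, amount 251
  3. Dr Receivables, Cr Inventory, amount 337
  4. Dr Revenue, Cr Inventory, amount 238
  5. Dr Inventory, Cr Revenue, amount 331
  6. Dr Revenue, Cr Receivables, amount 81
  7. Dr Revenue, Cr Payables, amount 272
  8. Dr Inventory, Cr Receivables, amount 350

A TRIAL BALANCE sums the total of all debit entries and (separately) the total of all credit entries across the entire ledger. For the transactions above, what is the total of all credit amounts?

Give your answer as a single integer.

Txn 1: credit+=323
Txn 2: credit+=251
Txn 3: credit+=337
Txn 4: credit+=238
Txn 5: credit+=331
Txn 6: credit+=81
Txn 7: credit+=272
Txn 8: credit+=350
Total credits = 2183

Answer: 2183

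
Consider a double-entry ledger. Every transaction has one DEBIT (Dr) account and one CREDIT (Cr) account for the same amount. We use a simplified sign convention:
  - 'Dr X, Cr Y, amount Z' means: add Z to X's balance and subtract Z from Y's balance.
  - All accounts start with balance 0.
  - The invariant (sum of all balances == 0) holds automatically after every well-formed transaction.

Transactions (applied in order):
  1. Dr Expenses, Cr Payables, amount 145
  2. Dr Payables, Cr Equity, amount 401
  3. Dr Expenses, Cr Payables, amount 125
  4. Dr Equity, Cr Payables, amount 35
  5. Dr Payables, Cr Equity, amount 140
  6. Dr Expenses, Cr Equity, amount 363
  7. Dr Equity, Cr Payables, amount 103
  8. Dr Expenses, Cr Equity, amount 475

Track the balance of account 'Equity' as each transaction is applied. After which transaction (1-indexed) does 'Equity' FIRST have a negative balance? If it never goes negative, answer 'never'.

Answer: 2

Derivation:
After txn 1: Equity=0
After txn 2: Equity=-401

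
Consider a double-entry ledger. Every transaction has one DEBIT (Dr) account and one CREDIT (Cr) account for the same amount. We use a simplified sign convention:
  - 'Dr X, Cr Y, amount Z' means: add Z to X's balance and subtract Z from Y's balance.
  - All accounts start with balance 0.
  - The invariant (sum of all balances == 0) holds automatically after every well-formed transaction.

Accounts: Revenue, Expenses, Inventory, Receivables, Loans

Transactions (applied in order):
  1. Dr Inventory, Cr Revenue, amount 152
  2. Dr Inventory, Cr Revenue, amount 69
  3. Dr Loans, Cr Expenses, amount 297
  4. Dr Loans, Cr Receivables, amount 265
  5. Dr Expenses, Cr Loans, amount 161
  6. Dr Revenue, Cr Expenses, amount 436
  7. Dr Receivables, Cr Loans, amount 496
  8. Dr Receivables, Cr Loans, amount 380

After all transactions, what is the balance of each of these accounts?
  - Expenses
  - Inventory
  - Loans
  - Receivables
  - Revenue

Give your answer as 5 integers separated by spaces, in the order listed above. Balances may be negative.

After txn 1 (Dr Inventory, Cr Revenue, amount 152): Inventory=152 Revenue=-152
After txn 2 (Dr Inventory, Cr Revenue, amount 69): Inventory=221 Revenue=-221
After txn 3 (Dr Loans, Cr Expenses, amount 297): Expenses=-297 Inventory=221 Loans=297 Revenue=-221
After txn 4 (Dr Loans, Cr Receivables, amount 265): Expenses=-297 Inventory=221 Loans=562 Receivables=-265 Revenue=-221
After txn 5 (Dr Expenses, Cr Loans, amount 161): Expenses=-136 Inventory=221 Loans=401 Receivables=-265 Revenue=-221
After txn 6 (Dr Revenue, Cr Expenses, amount 436): Expenses=-572 Inventory=221 Loans=401 Receivables=-265 Revenue=215
After txn 7 (Dr Receivables, Cr Loans, amount 496): Expenses=-572 Inventory=221 Loans=-95 Receivables=231 Revenue=215
After txn 8 (Dr Receivables, Cr Loans, amount 380): Expenses=-572 Inventory=221 Loans=-475 Receivables=611 Revenue=215

Answer: -572 221 -475 611 215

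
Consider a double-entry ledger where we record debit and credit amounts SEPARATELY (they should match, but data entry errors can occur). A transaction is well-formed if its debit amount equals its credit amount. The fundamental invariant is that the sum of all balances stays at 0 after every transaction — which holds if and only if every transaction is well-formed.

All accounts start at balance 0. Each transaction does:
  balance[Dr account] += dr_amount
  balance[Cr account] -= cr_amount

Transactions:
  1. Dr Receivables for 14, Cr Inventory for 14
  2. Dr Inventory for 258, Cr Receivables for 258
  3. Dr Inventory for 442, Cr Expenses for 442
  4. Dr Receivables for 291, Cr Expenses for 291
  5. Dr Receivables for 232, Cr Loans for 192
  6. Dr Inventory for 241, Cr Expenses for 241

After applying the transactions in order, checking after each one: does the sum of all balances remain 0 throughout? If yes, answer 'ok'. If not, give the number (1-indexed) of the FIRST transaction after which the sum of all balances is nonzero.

Answer: 5

Derivation:
After txn 1: dr=14 cr=14 sum_balances=0
After txn 2: dr=258 cr=258 sum_balances=0
After txn 3: dr=442 cr=442 sum_balances=0
After txn 4: dr=291 cr=291 sum_balances=0
After txn 5: dr=232 cr=192 sum_balances=40
After txn 6: dr=241 cr=241 sum_balances=40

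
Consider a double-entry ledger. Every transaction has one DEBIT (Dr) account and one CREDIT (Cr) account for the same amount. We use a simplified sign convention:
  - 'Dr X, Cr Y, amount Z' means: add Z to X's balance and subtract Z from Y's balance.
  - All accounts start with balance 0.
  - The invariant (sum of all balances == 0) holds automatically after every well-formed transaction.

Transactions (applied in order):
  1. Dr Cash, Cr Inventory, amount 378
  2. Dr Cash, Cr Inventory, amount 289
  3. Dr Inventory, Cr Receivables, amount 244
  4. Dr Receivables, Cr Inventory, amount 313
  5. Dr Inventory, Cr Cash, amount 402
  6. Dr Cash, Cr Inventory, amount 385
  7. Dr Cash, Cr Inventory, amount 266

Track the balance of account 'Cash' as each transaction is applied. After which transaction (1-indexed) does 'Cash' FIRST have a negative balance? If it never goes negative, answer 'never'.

Answer: never

Derivation:
After txn 1: Cash=378
After txn 2: Cash=667
After txn 3: Cash=667
After txn 4: Cash=667
After txn 5: Cash=265
After txn 6: Cash=650
After txn 7: Cash=916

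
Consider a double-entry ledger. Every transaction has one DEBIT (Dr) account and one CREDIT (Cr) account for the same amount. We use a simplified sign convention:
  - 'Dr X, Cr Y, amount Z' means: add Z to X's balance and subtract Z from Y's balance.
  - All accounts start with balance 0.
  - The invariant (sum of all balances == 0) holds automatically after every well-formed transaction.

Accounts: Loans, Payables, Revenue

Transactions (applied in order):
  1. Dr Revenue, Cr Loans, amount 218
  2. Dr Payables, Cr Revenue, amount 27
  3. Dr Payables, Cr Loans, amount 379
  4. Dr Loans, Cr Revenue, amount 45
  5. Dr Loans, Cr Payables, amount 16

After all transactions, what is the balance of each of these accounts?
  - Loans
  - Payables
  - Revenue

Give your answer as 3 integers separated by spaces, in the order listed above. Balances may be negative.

After txn 1 (Dr Revenue, Cr Loans, amount 218): Loans=-218 Revenue=218
After txn 2 (Dr Payables, Cr Revenue, amount 27): Loans=-218 Payables=27 Revenue=191
After txn 3 (Dr Payables, Cr Loans, amount 379): Loans=-597 Payables=406 Revenue=191
After txn 4 (Dr Loans, Cr Revenue, amount 45): Loans=-552 Payables=406 Revenue=146
After txn 5 (Dr Loans, Cr Payables, amount 16): Loans=-536 Payables=390 Revenue=146

Answer: -536 390 146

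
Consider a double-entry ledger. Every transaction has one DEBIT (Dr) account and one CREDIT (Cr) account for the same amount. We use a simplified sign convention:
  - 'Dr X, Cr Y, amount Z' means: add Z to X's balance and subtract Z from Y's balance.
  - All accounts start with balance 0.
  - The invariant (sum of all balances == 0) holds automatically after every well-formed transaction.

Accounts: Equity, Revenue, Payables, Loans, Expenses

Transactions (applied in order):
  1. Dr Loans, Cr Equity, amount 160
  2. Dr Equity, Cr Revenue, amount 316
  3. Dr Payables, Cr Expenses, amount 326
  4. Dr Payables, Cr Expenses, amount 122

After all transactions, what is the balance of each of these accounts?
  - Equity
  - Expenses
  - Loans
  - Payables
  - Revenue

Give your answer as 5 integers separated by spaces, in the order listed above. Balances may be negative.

Answer: 156 -448 160 448 -316

Derivation:
After txn 1 (Dr Loans, Cr Equity, amount 160): Equity=-160 Loans=160
After txn 2 (Dr Equity, Cr Revenue, amount 316): Equity=156 Loans=160 Revenue=-316
After txn 3 (Dr Payables, Cr Expenses, amount 326): Equity=156 Expenses=-326 Loans=160 Payables=326 Revenue=-316
After txn 4 (Dr Payables, Cr Expenses, amount 122): Equity=156 Expenses=-448 Loans=160 Payables=448 Revenue=-316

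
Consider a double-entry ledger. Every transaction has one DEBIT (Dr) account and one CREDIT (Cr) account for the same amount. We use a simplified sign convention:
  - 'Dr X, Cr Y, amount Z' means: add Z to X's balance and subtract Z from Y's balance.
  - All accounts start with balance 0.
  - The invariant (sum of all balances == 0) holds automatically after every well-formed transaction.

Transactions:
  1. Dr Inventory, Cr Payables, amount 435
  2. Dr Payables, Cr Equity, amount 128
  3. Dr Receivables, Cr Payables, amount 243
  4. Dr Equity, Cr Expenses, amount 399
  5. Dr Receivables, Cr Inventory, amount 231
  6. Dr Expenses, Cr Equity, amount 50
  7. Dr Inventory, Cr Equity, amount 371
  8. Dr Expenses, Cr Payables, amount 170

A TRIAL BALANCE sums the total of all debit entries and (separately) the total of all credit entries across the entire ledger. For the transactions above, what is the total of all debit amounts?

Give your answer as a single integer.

Txn 1: debit+=435
Txn 2: debit+=128
Txn 3: debit+=243
Txn 4: debit+=399
Txn 5: debit+=231
Txn 6: debit+=50
Txn 7: debit+=371
Txn 8: debit+=170
Total debits = 2027

Answer: 2027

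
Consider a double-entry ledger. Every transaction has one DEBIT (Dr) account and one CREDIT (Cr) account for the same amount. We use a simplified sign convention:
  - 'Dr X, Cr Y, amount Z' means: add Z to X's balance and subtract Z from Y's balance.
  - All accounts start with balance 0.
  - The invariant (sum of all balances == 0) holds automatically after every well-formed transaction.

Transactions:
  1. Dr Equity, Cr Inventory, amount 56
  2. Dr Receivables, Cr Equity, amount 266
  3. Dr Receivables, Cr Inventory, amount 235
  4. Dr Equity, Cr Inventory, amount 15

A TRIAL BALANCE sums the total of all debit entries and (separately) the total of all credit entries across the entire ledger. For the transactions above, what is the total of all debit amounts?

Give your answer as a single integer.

Answer: 572

Derivation:
Txn 1: debit+=56
Txn 2: debit+=266
Txn 3: debit+=235
Txn 4: debit+=15
Total debits = 572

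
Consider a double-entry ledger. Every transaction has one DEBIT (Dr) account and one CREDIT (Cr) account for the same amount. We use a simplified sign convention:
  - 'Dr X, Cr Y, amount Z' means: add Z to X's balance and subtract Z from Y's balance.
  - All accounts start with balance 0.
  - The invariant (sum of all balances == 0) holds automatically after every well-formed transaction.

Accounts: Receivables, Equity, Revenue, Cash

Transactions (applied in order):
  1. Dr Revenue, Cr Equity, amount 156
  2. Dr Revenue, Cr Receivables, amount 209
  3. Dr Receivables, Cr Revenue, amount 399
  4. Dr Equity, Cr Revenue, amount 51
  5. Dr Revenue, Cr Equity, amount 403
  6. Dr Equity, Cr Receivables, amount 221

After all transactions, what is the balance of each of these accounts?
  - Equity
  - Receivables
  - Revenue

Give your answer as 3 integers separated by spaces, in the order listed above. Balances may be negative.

After txn 1 (Dr Revenue, Cr Equity, amount 156): Equity=-156 Revenue=156
After txn 2 (Dr Revenue, Cr Receivables, amount 209): Equity=-156 Receivables=-209 Revenue=365
After txn 3 (Dr Receivables, Cr Revenue, amount 399): Equity=-156 Receivables=190 Revenue=-34
After txn 4 (Dr Equity, Cr Revenue, amount 51): Equity=-105 Receivables=190 Revenue=-85
After txn 5 (Dr Revenue, Cr Equity, amount 403): Equity=-508 Receivables=190 Revenue=318
After txn 6 (Dr Equity, Cr Receivables, amount 221): Equity=-287 Receivables=-31 Revenue=318

Answer: -287 -31 318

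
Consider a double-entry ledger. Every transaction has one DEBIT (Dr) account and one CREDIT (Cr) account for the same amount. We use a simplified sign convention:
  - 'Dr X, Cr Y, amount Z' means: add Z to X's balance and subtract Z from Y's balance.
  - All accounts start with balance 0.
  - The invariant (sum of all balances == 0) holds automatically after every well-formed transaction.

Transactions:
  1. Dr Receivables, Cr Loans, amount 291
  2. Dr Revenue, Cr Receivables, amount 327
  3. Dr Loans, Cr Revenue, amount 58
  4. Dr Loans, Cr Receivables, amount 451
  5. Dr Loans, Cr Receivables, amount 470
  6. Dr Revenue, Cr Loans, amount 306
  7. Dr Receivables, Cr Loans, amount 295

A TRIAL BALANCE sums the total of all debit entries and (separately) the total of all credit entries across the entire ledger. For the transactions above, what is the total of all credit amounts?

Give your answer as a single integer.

Answer: 2198

Derivation:
Txn 1: credit+=291
Txn 2: credit+=327
Txn 3: credit+=58
Txn 4: credit+=451
Txn 5: credit+=470
Txn 6: credit+=306
Txn 7: credit+=295
Total credits = 2198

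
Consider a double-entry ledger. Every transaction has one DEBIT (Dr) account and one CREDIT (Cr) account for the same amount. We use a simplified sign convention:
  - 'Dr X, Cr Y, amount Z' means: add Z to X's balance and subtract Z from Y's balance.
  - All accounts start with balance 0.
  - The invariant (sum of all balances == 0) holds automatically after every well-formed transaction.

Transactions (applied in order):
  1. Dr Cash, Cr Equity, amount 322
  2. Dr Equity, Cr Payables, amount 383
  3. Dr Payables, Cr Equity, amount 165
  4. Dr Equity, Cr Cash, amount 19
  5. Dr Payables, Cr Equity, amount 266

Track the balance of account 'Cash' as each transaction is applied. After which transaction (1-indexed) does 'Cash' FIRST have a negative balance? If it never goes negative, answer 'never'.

Answer: never

Derivation:
After txn 1: Cash=322
After txn 2: Cash=322
After txn 3: Cash=322
After txn 4: Cash=303
After txn 5: Cash=303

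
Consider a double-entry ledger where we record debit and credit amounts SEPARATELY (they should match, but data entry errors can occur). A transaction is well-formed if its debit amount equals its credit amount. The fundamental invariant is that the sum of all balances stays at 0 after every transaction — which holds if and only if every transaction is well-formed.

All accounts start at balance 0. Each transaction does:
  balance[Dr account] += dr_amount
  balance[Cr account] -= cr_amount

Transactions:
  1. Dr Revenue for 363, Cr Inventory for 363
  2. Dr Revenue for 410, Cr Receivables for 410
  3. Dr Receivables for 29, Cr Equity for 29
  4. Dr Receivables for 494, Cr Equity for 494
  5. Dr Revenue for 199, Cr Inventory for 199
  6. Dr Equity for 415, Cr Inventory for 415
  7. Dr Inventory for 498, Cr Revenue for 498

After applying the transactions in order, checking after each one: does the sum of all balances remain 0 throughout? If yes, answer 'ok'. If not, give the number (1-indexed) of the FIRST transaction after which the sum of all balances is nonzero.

Answer: ok

Derivation:
After txn 1: dr=363 cr=363 sum_balances=0
After txn 2: dr=410 cr=410 sum_balances=0
After txn 3: dr=29 cr=29 sum_balances=0
After txn 4: dr=494 cr=494 sum_balances=0
After txn 5: dr=199 cr=199 sum_balances=0
After txn 6: dr=415 cr=415 sum_balances=0
After txn 7: dr=498 cr=498 sum_balances=0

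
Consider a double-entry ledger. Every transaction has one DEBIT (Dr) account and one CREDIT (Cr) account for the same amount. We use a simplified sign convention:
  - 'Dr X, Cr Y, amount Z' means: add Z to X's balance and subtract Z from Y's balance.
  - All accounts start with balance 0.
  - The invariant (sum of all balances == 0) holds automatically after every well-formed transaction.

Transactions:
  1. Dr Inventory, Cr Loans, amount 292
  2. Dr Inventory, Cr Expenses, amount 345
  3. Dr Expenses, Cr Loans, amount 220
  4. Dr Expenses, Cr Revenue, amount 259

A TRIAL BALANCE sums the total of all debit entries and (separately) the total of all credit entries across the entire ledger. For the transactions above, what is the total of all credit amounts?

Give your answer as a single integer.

Answer: 1116

Derivation:
Txn 1: credit+=292
Txn 2: credit+=345
Txn 3: credit+=220
Txn 4: credit+=259
Total credits = 1116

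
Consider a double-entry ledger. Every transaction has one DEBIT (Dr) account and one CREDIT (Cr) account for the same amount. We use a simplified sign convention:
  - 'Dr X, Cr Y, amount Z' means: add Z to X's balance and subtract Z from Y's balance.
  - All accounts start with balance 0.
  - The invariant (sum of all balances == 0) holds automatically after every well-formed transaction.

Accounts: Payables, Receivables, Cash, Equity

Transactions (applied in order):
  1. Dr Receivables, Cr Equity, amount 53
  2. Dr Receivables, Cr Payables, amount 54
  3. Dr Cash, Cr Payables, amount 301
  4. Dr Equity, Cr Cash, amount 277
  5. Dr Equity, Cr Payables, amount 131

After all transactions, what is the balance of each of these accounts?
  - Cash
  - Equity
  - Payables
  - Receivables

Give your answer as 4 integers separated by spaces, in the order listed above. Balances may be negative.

After txn 1 (Dr Receivables, Cr Equity, amount 53): Equity=-53 Receivables=53
After txn 2 (Dr Receivables, Cr Payables, amount 54): Equity=-53 Payables=-54 Receivables=107
After txn 3 (Dr Cash, Cr Payables, amount 301): Cash=301 Equity=-53 Payables=-355 Receivables=107
After txn 4 (Dr Equity, Cr Cash, amount 277): Cash=24 Equity=224 Payables=-355 Receivables=107
After txn 5 (Dr Equity, Cr Payables, amount 131): Cash=24 Equity=355 Payables=-486 Receivables=107

Answer: 24 355 -486 107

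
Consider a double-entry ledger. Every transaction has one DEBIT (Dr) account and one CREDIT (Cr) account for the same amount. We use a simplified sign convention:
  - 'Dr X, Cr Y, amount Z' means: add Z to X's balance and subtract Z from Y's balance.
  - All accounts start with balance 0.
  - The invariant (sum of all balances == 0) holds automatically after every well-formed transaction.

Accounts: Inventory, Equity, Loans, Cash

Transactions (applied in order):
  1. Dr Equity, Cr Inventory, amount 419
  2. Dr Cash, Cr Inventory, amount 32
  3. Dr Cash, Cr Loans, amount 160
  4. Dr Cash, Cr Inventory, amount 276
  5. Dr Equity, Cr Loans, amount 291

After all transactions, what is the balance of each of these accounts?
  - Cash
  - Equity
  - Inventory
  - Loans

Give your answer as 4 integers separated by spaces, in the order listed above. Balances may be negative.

After txn 1 (Dr Equity, Cr Inventory, amount 419): Equity=419 Inventory=-419
After txn 2 (Dr Cash, Cr Inventory, amount 32): Cash=32 Equity=419 Inventory=-451
After txn 3 (Dr Cash, Cr Loans, amount 160): Cash=192 Equity=419 Inventory=-451 Loans=-160
After txn 4 (Dr Cash, Cr Inventory, amount 276): Cash=468 Equity=419 Inventory=-727 Loans=-160
After txn 5 (Dr Equity, Cr Loans, amount 291): Cash=468 Equity=710 Inventory=-727 Loans=-451

Answer: 468 710 -727 -451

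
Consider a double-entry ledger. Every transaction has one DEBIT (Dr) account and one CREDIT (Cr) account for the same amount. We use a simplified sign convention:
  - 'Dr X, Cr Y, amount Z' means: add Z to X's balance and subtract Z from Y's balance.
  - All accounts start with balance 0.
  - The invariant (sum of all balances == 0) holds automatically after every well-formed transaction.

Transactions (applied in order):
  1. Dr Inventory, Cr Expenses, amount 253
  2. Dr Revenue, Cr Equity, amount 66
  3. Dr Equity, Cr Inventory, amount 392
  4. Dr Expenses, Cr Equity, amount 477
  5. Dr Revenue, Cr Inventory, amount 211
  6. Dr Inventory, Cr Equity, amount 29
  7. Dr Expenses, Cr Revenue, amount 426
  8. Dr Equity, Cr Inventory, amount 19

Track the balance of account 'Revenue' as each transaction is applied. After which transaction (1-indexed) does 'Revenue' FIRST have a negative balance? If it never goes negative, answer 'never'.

Answer: 7

Derivation:
After txn 1: Revenue=0
After txn 2: Revenue=66
After txn 3: Revenue=66
After txn 4: Revenue=66
After txn 5: Revenue=277
After txn 6: Revenue=277
After txn 7: Revenue=-149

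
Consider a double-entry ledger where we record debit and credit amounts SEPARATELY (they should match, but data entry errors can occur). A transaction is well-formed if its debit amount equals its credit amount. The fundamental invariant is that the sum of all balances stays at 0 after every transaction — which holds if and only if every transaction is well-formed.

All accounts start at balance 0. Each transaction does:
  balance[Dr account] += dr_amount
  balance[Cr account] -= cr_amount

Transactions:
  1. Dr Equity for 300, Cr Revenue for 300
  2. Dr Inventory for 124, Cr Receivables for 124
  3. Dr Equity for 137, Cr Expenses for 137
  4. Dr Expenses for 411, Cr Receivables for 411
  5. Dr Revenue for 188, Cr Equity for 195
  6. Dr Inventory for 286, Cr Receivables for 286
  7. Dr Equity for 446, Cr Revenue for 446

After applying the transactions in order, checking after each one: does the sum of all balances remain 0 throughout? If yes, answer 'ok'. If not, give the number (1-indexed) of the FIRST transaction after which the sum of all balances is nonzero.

Answer: 5

Derivation:
After txn 1: dr=300 cr=300 sum_balances=0
After txn 2: dr=124 cr=124 sum_balances=0
After txn 3: dr=137 cr=137 sum_balances=0
After txn 4: dr=411 cr=411 sum_balances=0
After txn 5: dr=188 cr=195 sum_balances=-7
After txn 6: dr=286 cr=286 sum_balances=-7
After txn 7: dr=446 cr=446 sum_balances=-7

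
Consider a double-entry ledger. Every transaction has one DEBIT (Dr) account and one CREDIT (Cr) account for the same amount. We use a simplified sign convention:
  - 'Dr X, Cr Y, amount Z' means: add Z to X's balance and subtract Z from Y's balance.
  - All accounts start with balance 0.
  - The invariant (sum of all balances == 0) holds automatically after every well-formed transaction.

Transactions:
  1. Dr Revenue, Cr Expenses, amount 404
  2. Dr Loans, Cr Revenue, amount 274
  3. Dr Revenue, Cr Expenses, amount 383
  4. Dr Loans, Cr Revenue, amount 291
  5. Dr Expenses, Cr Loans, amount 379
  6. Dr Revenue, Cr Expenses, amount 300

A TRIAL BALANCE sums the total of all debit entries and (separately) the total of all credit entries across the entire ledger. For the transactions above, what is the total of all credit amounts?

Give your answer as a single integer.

Answer: 2031

Derivation:
Txn 1: credit+=404
Txn 2: credit+=274
Txn 3: credit+=383
Txn 4: credit+=291
Txn 5: credit+=379
Txn 6: credit+=300
Total credits = 2031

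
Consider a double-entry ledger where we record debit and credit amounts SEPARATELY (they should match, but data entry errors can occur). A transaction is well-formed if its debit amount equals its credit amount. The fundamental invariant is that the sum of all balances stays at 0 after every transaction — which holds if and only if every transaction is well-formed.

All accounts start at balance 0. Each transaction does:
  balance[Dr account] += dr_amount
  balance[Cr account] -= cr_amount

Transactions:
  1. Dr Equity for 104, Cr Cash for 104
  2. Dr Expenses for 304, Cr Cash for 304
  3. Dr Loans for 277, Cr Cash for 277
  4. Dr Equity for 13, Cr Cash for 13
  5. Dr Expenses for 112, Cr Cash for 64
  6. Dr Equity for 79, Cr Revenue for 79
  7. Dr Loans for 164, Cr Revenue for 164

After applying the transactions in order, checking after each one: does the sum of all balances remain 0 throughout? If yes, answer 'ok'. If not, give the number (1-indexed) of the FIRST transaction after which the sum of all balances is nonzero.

After txn 1: dr=104 cr=104 sum_balances=0
After txn 2: dr=304 cr=304 sum_balances=0
After txn 3: dr=277 cr=277 sum_balances=0
After txn 4: dr=13 cr=13 sum_balances=0
After txn 5: dr=112 cr=64 sum_balances=48
After txn 6: dr=79 cr=79 sum_balances=48
After txn 7: dr=164 cr=164 sum_balances=48

Answer: 5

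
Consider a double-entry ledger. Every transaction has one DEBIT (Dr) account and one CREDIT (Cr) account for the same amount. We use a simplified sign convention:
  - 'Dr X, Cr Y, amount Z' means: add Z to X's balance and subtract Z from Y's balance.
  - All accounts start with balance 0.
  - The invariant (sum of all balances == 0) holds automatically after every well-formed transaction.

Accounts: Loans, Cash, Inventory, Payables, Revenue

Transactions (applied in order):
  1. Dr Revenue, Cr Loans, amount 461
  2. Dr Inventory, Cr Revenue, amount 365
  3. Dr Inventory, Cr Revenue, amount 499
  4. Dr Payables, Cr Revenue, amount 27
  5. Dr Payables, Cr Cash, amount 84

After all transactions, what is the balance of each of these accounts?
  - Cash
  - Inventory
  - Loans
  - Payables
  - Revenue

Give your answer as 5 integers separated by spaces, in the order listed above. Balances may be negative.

Answer: -84 864 -461 111 -430

Derivation:
After txn 1 (Dr Revenue, Cr Loans, amount 461): Loans=-461 Revenue=461
After txn 2 (Dr Inventory, Cr Revenue, amount 365): Inventory=365 Loans=-461 Revenue=96
After txn 3 (Dr Inventory, Cr Revenue, amount 499): Inventory=864 Loans=-461 Revenue=-403
After txn 4 (Dr Payables, Cr Revenue, amount 27): Inventory=864 Loans=-461 Payables=27 Revenue=-430
After txn 5 (Dr Payables, Cr Cash, amount 84): Cash=-84 Inventory=864 Loans=-461 Payables=111 Revenue=-430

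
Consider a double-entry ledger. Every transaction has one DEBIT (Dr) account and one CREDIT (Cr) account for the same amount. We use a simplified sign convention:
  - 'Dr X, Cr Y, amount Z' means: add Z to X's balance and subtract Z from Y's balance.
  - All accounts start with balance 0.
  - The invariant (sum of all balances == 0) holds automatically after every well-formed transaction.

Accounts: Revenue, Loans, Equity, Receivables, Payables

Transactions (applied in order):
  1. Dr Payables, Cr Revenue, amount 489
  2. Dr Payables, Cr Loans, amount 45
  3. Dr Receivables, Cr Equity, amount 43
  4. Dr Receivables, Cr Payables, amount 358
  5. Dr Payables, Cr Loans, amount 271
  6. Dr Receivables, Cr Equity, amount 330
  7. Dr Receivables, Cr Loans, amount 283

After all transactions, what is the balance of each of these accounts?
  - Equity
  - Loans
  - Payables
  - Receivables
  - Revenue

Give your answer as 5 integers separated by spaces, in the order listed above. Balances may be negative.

After txn 1 (Dr Payables, Cr Revenue, amount 489): Payables=489 Revenue=-489
After txn 2 (Dr Payables, Cr Loans, amount 45): Loans=-45 Payables=534 Revenue=-489
After txn 3 (Dr Receivables, Cr Equity, amount 43): Equity=-43 Loans=-45 Payables=534 Receivables=43 Revenue=-489
After txn 4 (Dr Receivables, Cr Payables, amount 358): Equity=-43 Loans=-45 Payables=176 Receivables=401 Revenue=-489
After txn 5 (Dr Payables, Cr Loans, amount 271): Equity=-43 Loans=-316 Payables=447 Receivables=401 Revenue=-489
After txn 6 (Dr Receivables, Cr Equity, amount 330): Equity=-373 Loans=-316 Payables=447 Receivables=731 Revenue=-489
After txn 7 (Dr Receivables, Cr Loans, amount 283): Equity=-373 Loans=-599 Payables=447 Receivables=1014 Revenue=-489

Answer: -373 -599 447 1014 -489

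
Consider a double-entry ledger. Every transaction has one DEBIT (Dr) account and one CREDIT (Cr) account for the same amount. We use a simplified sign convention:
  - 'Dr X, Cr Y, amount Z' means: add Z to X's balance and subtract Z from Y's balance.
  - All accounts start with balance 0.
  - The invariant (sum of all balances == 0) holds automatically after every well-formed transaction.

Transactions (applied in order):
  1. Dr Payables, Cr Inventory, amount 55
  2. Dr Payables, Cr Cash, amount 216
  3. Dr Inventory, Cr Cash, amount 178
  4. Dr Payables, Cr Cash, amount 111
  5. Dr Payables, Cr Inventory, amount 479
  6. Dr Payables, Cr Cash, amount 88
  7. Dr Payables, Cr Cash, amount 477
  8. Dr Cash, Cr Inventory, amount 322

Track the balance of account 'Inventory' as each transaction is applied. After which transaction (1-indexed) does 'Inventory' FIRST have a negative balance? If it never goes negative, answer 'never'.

After txn 1: Inventory=-55

Answer: 1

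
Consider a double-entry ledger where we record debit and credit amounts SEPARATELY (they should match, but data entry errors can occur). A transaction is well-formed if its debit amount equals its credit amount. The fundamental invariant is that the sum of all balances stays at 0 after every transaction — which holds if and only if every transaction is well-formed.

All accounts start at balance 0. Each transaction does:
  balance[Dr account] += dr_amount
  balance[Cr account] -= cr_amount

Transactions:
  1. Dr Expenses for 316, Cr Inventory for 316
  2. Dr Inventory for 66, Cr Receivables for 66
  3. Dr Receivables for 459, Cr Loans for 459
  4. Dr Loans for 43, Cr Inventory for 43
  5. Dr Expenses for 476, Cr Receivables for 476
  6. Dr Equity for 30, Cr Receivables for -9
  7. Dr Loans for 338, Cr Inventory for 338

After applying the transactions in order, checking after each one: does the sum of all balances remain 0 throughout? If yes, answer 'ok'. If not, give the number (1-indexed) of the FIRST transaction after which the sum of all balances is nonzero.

Answer: 6

Derivation:
After txn 1: dr=316 cr=316 sum_balances=0
After txn 2: dr=66 cr=66 sum_balances=0
After txn 3: dr=459 cr=459 sum_balances=0
After txn 4: dr=43 cr=43 sum_balances=0
After txn 5: dr=476 cr=476 sum_balances=0
After txn 6: dr=30 cr=-9 sum_balances=39
After txn 7: dr=338 cr=338 sum_balances=39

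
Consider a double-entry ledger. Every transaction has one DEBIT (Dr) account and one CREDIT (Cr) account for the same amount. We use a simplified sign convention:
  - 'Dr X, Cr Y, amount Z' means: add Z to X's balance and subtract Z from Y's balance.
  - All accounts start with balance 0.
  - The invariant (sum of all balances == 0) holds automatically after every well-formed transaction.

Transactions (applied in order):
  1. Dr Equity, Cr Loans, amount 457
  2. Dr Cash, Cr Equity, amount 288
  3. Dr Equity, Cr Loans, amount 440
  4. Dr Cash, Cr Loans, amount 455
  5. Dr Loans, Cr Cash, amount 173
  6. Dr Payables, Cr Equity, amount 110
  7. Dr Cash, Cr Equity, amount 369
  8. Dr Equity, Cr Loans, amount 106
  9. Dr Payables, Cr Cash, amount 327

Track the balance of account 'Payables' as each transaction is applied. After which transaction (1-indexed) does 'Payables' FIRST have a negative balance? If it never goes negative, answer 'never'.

Answer: never

Derivation:
After txn 1: Payables=0
After txn 2: Payables=0
After txn 3: Payables=0
After txn 4: Payables=0
After txn 5: Payables=0
After txn 6: Payables=110
After txn 7: Payables=110
After txn 8: Payables=110
After txn 9: Payables=437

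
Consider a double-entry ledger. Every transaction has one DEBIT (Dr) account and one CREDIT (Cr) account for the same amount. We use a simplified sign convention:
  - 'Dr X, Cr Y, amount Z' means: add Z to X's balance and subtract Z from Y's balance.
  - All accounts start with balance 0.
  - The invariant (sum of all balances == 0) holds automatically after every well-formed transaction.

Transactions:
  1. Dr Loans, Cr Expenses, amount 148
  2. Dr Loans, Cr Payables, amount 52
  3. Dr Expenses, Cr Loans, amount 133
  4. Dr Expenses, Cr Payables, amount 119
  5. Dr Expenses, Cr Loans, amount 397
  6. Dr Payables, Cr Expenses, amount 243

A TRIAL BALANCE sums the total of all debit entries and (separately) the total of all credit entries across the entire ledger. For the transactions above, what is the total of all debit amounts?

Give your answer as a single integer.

Txn 1: debit+=148
Txn 2: debit+=52
Txn 3: debit+=133
Txn 4: debit+=119
Txn 5: debit+=397
Txn 6: debit+=243
Total debits = 1092

Answer: 1092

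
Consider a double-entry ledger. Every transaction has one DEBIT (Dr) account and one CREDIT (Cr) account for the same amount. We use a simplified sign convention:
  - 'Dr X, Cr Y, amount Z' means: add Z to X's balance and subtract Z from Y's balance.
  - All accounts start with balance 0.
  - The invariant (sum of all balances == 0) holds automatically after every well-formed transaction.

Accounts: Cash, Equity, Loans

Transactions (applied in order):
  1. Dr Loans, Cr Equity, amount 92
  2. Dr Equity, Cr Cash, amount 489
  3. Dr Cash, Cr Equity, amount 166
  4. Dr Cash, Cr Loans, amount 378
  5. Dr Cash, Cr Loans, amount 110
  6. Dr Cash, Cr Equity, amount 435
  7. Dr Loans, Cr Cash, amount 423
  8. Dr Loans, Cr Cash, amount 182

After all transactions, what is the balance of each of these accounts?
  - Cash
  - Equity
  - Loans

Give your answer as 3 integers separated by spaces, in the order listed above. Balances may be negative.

After txn 1 (Dr Loans, Cr Equity, amount 92): Equity=-92 Loans=92
After txn 2 (Dr Equity, Cr Cash, amount 489): Cash=-489 Equity=397 Loans=92
After txn 3 (Dr Cash, Cr Equity, amount 166): Cash=-323 Equity=231 Loans=92
After txn 4 (Dr Cash, Cr Loans, amount 378): Cash=55 Equity=231 Loans=-286
After txn 5 (Dr Cash, Cr Loans, amount 110): Cash=165 Equity=231 Loans=-396
After txn 6 (Dr Cash, Cr Equity, amount 435): Cash=600 Equity=-204 Loans=-396
After txn 7 (Dr Loans, Cr Cash, amount 423): Cash=177 Equity=-204 Loans=27
After txn 8 (Dr Loans, Cr Cash, amount 182): Cash=-5 Equity=-204 Loans=209

Answer: -5 -204 209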